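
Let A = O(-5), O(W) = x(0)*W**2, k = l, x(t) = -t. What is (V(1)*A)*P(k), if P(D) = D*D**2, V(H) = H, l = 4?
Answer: 0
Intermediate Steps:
k = 4
O(W) = 0 (O(W) = (-1*0)*W**2 = 0*W**2 = 0)
P(D) = D**3
A = 0
(V(1)*A)*P(k) = (1*0)*4**3 = 0*64 = 0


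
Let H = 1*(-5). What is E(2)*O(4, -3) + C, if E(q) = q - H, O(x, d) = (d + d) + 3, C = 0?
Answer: -21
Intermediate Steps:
O(x, d) = 3 + 2*d (O(x, d) = 2*d + 3 = 3 + 2*d)
H = -5
E(q) = 5 + q (E(q) = q - 1*(-5) = q + 5 = 5 + q)
E(2)*O(4, -3) + C = (5 + 2)*(3 + 2*(-3)) + 0 = 7*(3 - 6) + 0 = 7*(-3) + 0 = -21 + 0 = -21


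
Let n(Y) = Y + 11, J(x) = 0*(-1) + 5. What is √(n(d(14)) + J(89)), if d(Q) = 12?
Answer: 2*√7 ≈ 5.2915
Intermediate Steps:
J(x) = 5 (J(x) = 0 + 5 = 5)
n(Y) = 11 + Y
√(n(d(14)) + J(89)) = √((11 + 12) + 5) = √(23 + 5) = √28 = 2*√7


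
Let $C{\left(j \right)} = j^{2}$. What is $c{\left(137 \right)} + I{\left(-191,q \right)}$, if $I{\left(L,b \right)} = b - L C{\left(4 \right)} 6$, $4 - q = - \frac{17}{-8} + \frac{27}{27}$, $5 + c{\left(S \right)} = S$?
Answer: $\frac{147751}{8} \approx 18469.0$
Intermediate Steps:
$c{\left(S \right)} = -5 + S$
$q = \frac{7}{8}$ ($q = 4 - \left(- \frac{17}{-8} + \frac{27}{27}\right) = 4 - \left(\left(-17\right) \left(- \frac{1}{8}\right) + 27 \cdot \frac{1}{27}\right) = 4 - \left(\frac{17}{8} + 1\right) = 4 - \frac{25}{8} = \frac{7}{8} \approx 0.875$)
$I{\left(L,b \right)} = b - 96 L$ ($I{\left(L,b \right)} = b - L 4^{2} \cdot 6 = b - L 16 \cdot 6 = b - 16 L 6 = b - 96 L$)
$c{\left(137 \right)} + I{\left(-191,q \right)} = \left(-5 + 137\right) + \left(\frac{7}{8} - -18336\right) = 132 + \left(\frac{7}{8} + 18336\right) = 132 + \frac{146695}{8} = \frac{147751}{8}$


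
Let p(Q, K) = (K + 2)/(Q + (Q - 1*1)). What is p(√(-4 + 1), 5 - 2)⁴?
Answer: 625/(1 - 2*I*√3)⁴ ≈ 1.5975 - 3.3354*I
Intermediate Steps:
p(Q, K) = (2 + K)/(-1 + 2*Q) (p(Q, K) = (2 + K)/(Q + (Q - 1)) = (2 + K)/(Q + (-1 + Q)) = (2 + K)/(-1 + 2*Q))
p(√(-4 + 1), 5 - 2)⁴ = ((2 + (5 - 2))/(-1 + 2*√(-4 + 1)))⁴ = ((2 + 3)/(-1 + 2*√(-3)))⁴ = (5/(-1 + 2*(I*√3)))⁴ = (5/(-1 + 2*I*√3))⁴ = 625/(-1 + 2*I*√3)⁴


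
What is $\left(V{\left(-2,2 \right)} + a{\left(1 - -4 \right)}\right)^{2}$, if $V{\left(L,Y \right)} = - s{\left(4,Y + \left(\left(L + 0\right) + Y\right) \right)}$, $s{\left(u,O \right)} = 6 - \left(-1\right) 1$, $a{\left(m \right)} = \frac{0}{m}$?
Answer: $49$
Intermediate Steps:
$a{\left(m \right)} = 0$
$s{\left(u,O \right)} = 7$ ($s{\left(u,O \right)} = 6 - -1 = 6 + 1 = 7$)
$V{\left(L,Y \right)} = -7$ ($V{\left(L,Y \right)} = \left(-1\right) 7 = -7$)
$\left(V{\left(-2,2 \right)} + a{\left(1 - -4 \right)}\right)^{2} = \left(-7 + 0\right)^{2} = \left(-7\right)^{2} = 49$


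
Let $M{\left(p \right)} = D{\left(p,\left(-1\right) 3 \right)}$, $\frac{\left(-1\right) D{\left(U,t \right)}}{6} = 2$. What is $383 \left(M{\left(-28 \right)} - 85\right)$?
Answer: $-37151$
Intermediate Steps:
$D{\left(U,t \right)} = -12$ ($D{\left(U,t \right)} = \left(-6\right) 2 = -12$)
$M{\left(p \right)} = -12$
$383 \left(M{\left(-28 \right)} - 85\right) = 383 \left(-12 - 85\right) = 383 \left(-97\right) = -37151$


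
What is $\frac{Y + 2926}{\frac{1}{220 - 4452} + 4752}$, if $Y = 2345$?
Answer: $\frac{22306872}{20110463} \approx 1.1092$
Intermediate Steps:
$\frac{Y + 2926}{\frac{1}{220 - 4452} + 4752} = \frac{2345 + 2926}{\frac{1}{220 - 4452} + 4752} = \frac{5271}{\frac{1}{-4232} + 4752} = \frac{5271}{- \frac{1}{4232} + 4752} = \frac{5271}{\frac{20110463}{4232}} = 5271 \cdot \frac{4232}{20110463} = \frac{22306872}{20110463}$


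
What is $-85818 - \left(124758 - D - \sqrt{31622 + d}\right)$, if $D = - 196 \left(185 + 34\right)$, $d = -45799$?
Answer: $-253500 + i \sqrt{14177} \approx -2.535 \cdot 10^{5} + 119.07 i$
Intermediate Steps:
$D = -42924$ ($D = \left(-196\right) 219 = -42924$)
$-85818 - \left(124758 - D - \sqrt{31622 + d}\right) = -85818 - \left(167682 - \sqrt{31622 - 45799}\right) = -85818 - \left(167682 - i \sqrt{14177}\right) = -253500 + i \sqrt{14177}$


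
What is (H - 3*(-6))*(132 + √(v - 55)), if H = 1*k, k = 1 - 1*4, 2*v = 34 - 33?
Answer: 1980 + 15*I*√218/2 ≈ 1980.0 + 110.74*I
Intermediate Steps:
v = ½ (v = (34 - 33)/2 = (½)*1 = ½ ≈ 0.50000)
k = -3 (k = 1 - 4 = -3)
H = -3 (H = 1*(-3) = -3)
(H - 3*(-6))*(132 + √(v - 55)) = (-3 - 3*(-6))*(132 + √(½ - 55)) = (-3 + 18)*(132 + √(-109/2)) = 15*(132 + I*√218/2) = 1980 + 15*I*√218/2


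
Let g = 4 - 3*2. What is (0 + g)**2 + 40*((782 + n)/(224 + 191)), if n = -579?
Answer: 1956/83 ≈ 23.566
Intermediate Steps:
g = -2 (g = 4 - 6 = -2)
(0 + g)**2 + 40*((782 + n)/(224 + 191)) = (0 - 2)**2 + 40*((782 - 579)/(224 + 191)) = (-2)**2 + 40*(203/415) = 4 + 40*(203*(1/415)) = 4 + 40*(203/415) = 4 + 1624/83 = 1956/83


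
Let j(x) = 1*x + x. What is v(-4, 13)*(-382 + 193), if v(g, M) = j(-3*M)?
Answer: 14742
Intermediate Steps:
j(x) = 2*x (j(x) = x + x = 2*x)
v(g, M) = -6*M (v(g, M) = 2*(-3*M) = -6*M)
v(-4, 13)*(-382 + 193) = (-6*13)*(-382 + 193) = -78*(-189) = 14742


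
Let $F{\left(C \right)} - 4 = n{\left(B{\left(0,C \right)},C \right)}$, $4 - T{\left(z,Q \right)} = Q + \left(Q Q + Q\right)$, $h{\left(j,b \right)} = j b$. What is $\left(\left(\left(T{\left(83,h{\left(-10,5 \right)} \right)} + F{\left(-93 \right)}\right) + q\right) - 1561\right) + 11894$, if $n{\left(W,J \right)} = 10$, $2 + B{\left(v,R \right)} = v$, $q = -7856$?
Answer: $95$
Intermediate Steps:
$B{\left(v,R \right)} = -2 + v$
$h{\left(j,b \right)} = b j$
$T{\left(z,Q \right)} = 4 - Q^{2} - 2 Q$ ($T{\left(z,Q \right)} = 4 - \left(Q + \left(Q Q + Q\right)\right) = 4 - \left(Q + \left(Q^{2} + Q\right)\right) = 4 - \left(Q + \left(Q + Q^{2}\right)\right) = 4 - \left(Q^{2} + 2 Q\right) = 4 - Q^{2} - 2 Q$)
$F{\left(C \right)} = 14$ ($F{\left(C \right)} = 4 + 10 = 14$)
$\left(\left(\left(T{\left(83,h{\left(-10,5 \right)} \right)} + F{\left(-93 \right)}\right) + q\right) - 1561\right) + 11894 = \left(\left(\left(\left(4 - \left(5 \left(-10\right)\right)^{2} - 2 \cdot 5 \left(-10\right)\right) + 14\right) - 7856\right) - 1561\right) + 11894 = \left(\left(\left(\left(4 - \left(-50\right)^{2} - -100\right) + 14\right) - 7856\right) - 1561\right) + 11894 = \left(\left(\left(\left(4 - 2500 + 100\right) + 14\right) - 7856\right) - 1561\right) + 11894 = \left(\left(\left(-2396 + 14\right) - 7856\right) - 1561\right) + 11894 = \left(\left(-2382 - 7856\right) - 1561\right) + 11894 = \left(-10238 - 1561\right) + 11894 = -11799 + 11894 = 95$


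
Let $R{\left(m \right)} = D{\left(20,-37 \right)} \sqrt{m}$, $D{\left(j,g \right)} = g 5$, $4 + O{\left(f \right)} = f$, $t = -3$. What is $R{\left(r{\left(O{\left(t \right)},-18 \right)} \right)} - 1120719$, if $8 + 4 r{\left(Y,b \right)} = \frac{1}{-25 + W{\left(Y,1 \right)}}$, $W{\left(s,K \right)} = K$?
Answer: $-1120719 - \frac{185 i \sqrt{1158}}{24} \approx -1.1207 \cdot 10^{6} - 262.31 i$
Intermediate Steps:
$O{\left(f \right)} = -4 + f$
$r{\left(Y,b \right)} = - \frac{193}{96}$ ($r{\left(Y,b \right)} = -2 + \frac{1}{4 \left(-25 + 1\right)} = -2 + \frac{1}{4 \left(-24\right)} = -2 + \frac{1}{4} \left(- \frac{1}{24}\right) = -2 - \frac{1}{96} = - \frac{193}{96}$)
$D{\left(j,g \right)} = 5 g$
$R{\left(m \right)} = - 185 \sqrt{m}$ ($R{\left(m \right)} = 5 \left(-37\right) \sqrt{m} = - 185 \sqrt{m}$)
$R{\left(r{\left(O{\left(t \right)},-18 \right)} \right)} - 1120719 = - 185 \sqrt{- \frac{193}{96}} - 1120719 = - 185 \frac{i \sqrt{1158}}{24} - 1120719 = - \frac{185 i \sqrt{1158}}{24} - 1120719 = -1120719 - \frac{185 i \sqrt{1158}}{24}$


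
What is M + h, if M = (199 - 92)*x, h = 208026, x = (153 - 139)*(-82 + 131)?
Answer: 281428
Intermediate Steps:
x = 686 (x = 14*49 = 686)
M = 73402 (M = (199 - 92)*686 = 107*686 = 73402)
M + h = 73402 + 208026 = 281428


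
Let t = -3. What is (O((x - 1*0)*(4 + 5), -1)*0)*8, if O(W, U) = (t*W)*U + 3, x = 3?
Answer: 0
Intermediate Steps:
O(W, U) = 3 - 3*U*W (O(W, U) = (-3*W)*U + 3 = -3*U*W + 3 = 3 - 3*U*W)
(O((x - 1*0)*(4 + 5), -1)*0)*8 = ((3 - 3*(-1)*(3 - 1*0)*(4 + 5))*0)*8 = ((3 - 3*(-1)*(3 + 0)*9)*0)*8 = ((3 - 3*(-1)*3*9)*0)*8 = ((3 - 3*(-1)*27)*0)*8 = ((3 + 81)*0)*8 = (84*0)*8 = 0*8 = 0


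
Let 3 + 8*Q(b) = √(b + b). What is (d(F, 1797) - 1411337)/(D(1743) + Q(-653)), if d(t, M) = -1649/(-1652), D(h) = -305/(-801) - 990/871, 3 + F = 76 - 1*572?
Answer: 4106737956491356442490/55798464862160587 + 453943494533603130030*I*√1306/55798464862160587 ≈ 73600.0 + 2.94e+5*I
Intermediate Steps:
F = -499 (F = -3 + (76 - 1*572) = -3 + (76 - 572) = -3 - 496 = -499)
D(h) = -527335/697671 (D(h) = -305*(-1/801) - 990*1/871 = 305/801 - 990/871 = -527335/697671)
d(t, M) = 1649/1652 (d(t, M) = -1649*(-1/1652) = 1649/1652)
Q(b) = -3/8 + √2*√b/8 (Q(b) = -3/8 + √(b + b)/8 = -3/8 + √(2*b)/8 = -3/8 + (√2*√b)/8 = -3/8 + √2*√b/8)
(d(F, 1797) - 1411337)/(D(1743) + Q(-653)) = (1649/1652 - 1411337)/(-527335/697671 + (-3/8 + √2*√(-653)/8)) = -2331527075/(1652*(-527335/697671 + (-3/8 + √2*(I*√653)/8))) = -2331527075/(1652*(-527335/697671 + (-3/8 + I*√1306/8))) = -2331527075/(1652*(-6311693/5581368 + I*√1306/8))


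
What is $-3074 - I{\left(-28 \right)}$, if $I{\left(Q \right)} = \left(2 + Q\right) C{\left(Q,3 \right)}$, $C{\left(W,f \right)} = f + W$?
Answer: $-3724$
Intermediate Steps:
$C{\left(W,f \right)} = W + f$
$I{\left(Q \right)} = \left(2 + Q\right) \left(3 + Q\right)$ ($I{\left(Q \right)} = \left(2 + Q\right) \left(Q + 3\right) = \left(2 + Q\right) \left(3 + Q\right)$)
$-3074 - I{\left(-28 \right)} = -3074 - \left(2 - 28\right) \left(3 - 28\right) = -3074 - \left(-26\right) \left(-25\right) = -3074 - 650 = -3724$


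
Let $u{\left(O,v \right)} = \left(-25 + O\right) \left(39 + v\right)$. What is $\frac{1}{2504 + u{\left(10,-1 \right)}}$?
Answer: $\frac{1}{1934} \approx 0.00051706$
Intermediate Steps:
$\frac{1}{2504 + u{\left(10,-1 \right)}} = \frac{1}{2504 + \left(-975 - -25 + 39 \cdot 10 + 10 \left(-1\right)\right)} = \frac{1}{2504 + \left(-975 + 25 + 390 - 10\right)} = \frac{1}{2504 - 570} = \frac{1}{1934}$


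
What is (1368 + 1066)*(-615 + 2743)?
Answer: 5179552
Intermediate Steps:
(1368 + 1066)*(-615 + 2743) = 2434*2128 = 5179552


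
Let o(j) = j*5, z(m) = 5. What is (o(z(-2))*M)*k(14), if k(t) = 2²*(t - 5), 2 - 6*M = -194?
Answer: 29400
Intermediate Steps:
M = 98/3 (M = ⅓ - ⅙*(-194) = ⅓ + 97/3 = 98/3 ≈ 32.667)
o(j) = 5*j
k(t) = -20 + 4*t (k(t) = 4*(-5 + t) = -20 + 4*t)
(o(z(-2))*M)*k(14) = ((5*5)*(98/3))*(-20 + 4*14) = (25*(98/3))*(-20 + 56) = (2450/3)*36 = 29400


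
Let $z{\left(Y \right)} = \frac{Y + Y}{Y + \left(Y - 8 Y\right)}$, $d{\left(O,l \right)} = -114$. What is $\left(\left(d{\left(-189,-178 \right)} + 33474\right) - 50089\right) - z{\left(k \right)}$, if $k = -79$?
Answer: $- \frac{50186}{3} \approx -16729.0$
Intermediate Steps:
$z{\left(Y \right)} = - \frac{1}{3}$ ($z{\left(Y \right)} = \frac{2 Y}{Y - 7 Y} = \frac{2 Y}{\left(-6\right) Y} = 2 Y \left(- \frac{1}{6 Y}\right) = - \frac{1}{3}$)
$\left(\left(d{\left(-189,-178 \right)} + 33474\right) - 50089\right) - z{\left(k \right)} = \left(\left(-114 + 33474\right) - 50089\right) - - \frac{1}{3} = \left(33360 - 50089\right) + \frac{1}{3} = -16729 + \frac{1}{3} = - \frac{50186}{3}$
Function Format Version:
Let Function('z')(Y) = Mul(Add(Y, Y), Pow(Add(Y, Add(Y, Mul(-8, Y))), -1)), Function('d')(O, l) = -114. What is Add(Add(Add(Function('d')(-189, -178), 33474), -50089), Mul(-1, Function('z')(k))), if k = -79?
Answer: Rational(-50186, 3) ≈ -16729.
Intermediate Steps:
Function('z')(Y) = Rational(-1, 3) (Function('z')(Y) = Mul(Mul(2, Y), Pow(Add(Y, Mul(-7, Y)), -1)) = Mul(Mul(2, Y), Pow(Mul(-6, Y), -1)) = Mul(Mul(2, Y), Mul(Rational(-1, 6), Pow(Y, -1))) = Rational(-1, 3))
Add(Add(Add(Function('d')(-189, -178), 33474), -50089), Mul(-1, Function('z')(k))) = Add(Add(Add(-114, 33474), -50089), Mul(-1, Rational(-1, 3))) = Add(Add(33360, -50089), Rational(1, 3)) = Add(-16729, Rational(1, 3)) = Rational(-50186, 3)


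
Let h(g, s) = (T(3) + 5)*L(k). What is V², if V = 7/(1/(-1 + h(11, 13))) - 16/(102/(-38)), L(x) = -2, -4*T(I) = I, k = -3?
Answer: 38130625/10404 ≈ 3665.0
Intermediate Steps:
T(I) = -I/4
h(g, s) = -17/2 (h(g, s) = (-¼*3 + 5)*(-2) = (-¾ + 5)*(-2) = (17/4)*(-2) = -17/2)
V = -6175/102 (V = 7/(1/(-1 - 17/2)) - 16/(102/(-38)) = 7/(1/(-19/2)) - 16/(102*(-1/38)) = 7/(-2/19) - 16/(-51/19) = 7*(-19/2) - 16*(-19/51) = -133/2 + 304/51 = -6175/102 ≈ -60.539)
V² = (-6175/102)² = 38130625/10404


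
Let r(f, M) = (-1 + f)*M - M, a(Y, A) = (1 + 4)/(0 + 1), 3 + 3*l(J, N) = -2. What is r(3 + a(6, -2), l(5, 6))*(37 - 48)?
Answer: 110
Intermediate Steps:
l(J, N) = -5/3 (l(J, N) = -1 + (⅓)*(-2) = -1 - ⅔ = -5/3)
a(Y, A) = 5 (a(Y, A) = 5/1 = 5*1 = 5)
r(f, M) = -M + M*(-1 + f) (r(f, M) = M*(-1 + f) - M = -M + M*(-1 + f))
r(3 + a(6, -2), l(5, 6))*(37 - 48) = (-5*(-2 + (3 + 5))/3)*(37 - 48) = -5*(-2 + 8)/3*(-11) = -5/3*6*(-11) = -10*(-11) = 110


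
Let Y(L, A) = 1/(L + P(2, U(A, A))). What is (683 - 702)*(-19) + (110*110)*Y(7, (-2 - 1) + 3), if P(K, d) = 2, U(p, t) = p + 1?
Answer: 15349/9 ≈ 1705.4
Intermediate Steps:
U(p, t) = 1 + p
Y(L, A) = 1/(2 + L) (Y(L, A) = 1/(L + 2) = 1/(2 + L))
(683 - 702)*(-19) + (110*110)*Y(7, (-2 - 1) + 3) = (683 - 702)*(-19) + (110*110)/(2 + 7) = -19*(-19) + 12100/9 = 361 + 12100*(⅑) = 361 + 12100/9 = 15349/9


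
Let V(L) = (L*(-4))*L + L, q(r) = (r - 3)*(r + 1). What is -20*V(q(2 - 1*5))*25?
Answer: 282000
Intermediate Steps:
q(r) = (1 + r)*(-3 + r) (q(r) = (-3 + r)*(1 + r) = (1 + r)*(-3 + r))
V(L) = L - 4*L² (V(L) = (-4*L)*L + L = -4*L² + L = L - 4*L²)
-20*V(q(2 - 1*5))*25 = -20*(-3 + (2 - 1*5)² - 2*(2 - 1*5))*(1 - 4*(-3 + (2 - 1*5)² - 2*(2 - 1*5)))*25 = -20*(-3 + (2 - 5)² - 2*(2 - 5))*(1 - 4*(-3 + (2 - 5)² - 2*(2 - 5)))*25 = -20*(-3 + (-3)² - 2*(-3))*(1 - 4*(-3 + (-3)² - 2*(-3)))*25 = -20*(-3 + 9 + 6)*(1 - 4*(-3 + 9 + 6))*25 = -240*(1 - 4*12)*25 = -240*(1 - 48)*25 = -240*(-47)*25 = -20*(-564)*25 = 11280*25 = 282000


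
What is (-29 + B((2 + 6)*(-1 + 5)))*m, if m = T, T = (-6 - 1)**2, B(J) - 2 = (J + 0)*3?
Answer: 3381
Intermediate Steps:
B(J) = 2 + 3*J (B(J) = 2 + (J + 0)*3 = 2 + J*3 = 2 + 3*J)
T = 49 (T = (-7)**2 = 49)
m = 49
(-29 + B((2 + 6)*(-1 + 5)))*m = (-29 + (2 + 3*((2 + 6)*(-1 + 5))))*49 = (-29 + (2 + 3*(8*4)))*49 = (-29 + (2 + 3*32))*49 = (-29 + (2 + 96))*49 = (-29 + 98)*49 = 69*49 = 3381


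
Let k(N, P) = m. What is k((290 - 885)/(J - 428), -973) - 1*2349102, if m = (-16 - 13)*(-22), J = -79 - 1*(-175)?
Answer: -2348464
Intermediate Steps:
J = 96 (J = -79 + 175 = 96)
m = 638 (m = -29*(-22) = 638)
k(N, P) = 638
k((290 - 885)/(J - 428), -973) - 1*2349102 = 638 - 1*2349102 = 638 - 2349102 = -2348464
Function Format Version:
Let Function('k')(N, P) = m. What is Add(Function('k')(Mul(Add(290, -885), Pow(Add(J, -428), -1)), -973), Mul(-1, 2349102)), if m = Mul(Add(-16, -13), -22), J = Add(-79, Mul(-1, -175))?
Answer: -2348464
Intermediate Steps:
J = 96 (J = Add(-79, 175) = 96)
m = 638 (m = Mul(-29, -22) = 638)
Function('k')(N, P) = 638
Add(Function('k')(Mul(Add(290, -885), Pow(Add(J, -428), -1)), -973), Mul(-1, 2349102)) = Add(638, Mul(-1, 2349102)) = Add(638, -2349102) = -2348464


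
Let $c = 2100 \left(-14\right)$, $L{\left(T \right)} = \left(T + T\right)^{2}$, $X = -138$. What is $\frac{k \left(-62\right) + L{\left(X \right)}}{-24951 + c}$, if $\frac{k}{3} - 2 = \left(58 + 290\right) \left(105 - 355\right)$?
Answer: $- \frac{5419268}{18117} \approx -299.13$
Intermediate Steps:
$k = -260994$ ($k = 6 + 3 \left(58 + 290\right) \left(105 - 355\right) = 6 + 3 \cdot 348 \left(-250\right) = 6 + 3 \left(-87000\right) = 6 - 261000 = -260994$)
$L{\left(T \right)} = 4 T^{2}$ ($L{\left(T \right)} = \left(2 T\right)^{2} = 4 T^{2}$)
$c = -29400$
$\frac{k \left(-62\right) + L{\left(X \right)}}{-24951 + c} = \frac{\left(-260994\right) \left(-62\right) + 4 \left(-138\right)^{2}}{-24951 - 29400} = \frac{16181628 + 4 \cdot 19044}{-54351} = \left(16181628 + 76176\right) \left(- \frac{1}{54351}\right) = 16257804 \left(- \frac{1}{54351}\right) = - \frac{5419268}{18117}$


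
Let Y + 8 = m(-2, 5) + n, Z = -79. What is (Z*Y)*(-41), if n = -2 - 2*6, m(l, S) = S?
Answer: -55063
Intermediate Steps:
n = -14 (n = -2 - 12 = -14)
Y = -17 (Y = -8 + (5 - 14) = -8 - 9 = -17)
(Z*Y)*(-41) = -79*(-17)*(-41) = 1343*(-41) = -55063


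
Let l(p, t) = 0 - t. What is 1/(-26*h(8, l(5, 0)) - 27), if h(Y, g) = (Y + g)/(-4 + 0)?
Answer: 1/25 ≈ 0.040000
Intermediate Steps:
l(p, t) = -t
h(Y, g) = -Y/4 - g/4 (h(Y, g) = (Y + g)/(-4) = (Y + g)*(-¼) = -Y/4 - g/4)
1/(-26*h(8, l(5, 0)) - 27) = 1/(-26*(-¼*8 - (-1)*0/4) - 27) = 1/(-26*(-2 - ¼*0) - 27) = 1/(-26*(-2 + 0) - 27) = 1/(-26*(-2) - 27) = 1/(52 - 27) = 1/25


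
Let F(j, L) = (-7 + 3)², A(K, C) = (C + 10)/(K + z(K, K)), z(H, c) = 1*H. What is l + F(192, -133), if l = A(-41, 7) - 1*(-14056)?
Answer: 1153887/82 ≈ 14072.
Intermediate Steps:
z(H, c) = H
A(K, C) = (10 + C)/(2*K) (A(K, C) = (C + 10)/(K + K) = (10 + C)/((2*K)) = (10 + C)*(1/(2*K)) = (10 + C)/(2*K))
F(j, L) = 16 (F(j, L) = (-4)² = 16)
l = 1152575/82 (l = (½)*(10 + 7)/(-41) - 1*(-14056) = (½)*(-1/41)*17 + 14056 = -17/82 + 14056 = 1152575/82 ≈ 14056.)
l + F(192, -133) = 1152575/82 + 16 = 1153887/82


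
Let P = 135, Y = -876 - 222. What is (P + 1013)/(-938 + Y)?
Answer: -287/509 ≈ -0.56385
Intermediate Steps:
Y = -1098
(P + 1013)/(-938 + Y) = (135 + 1013)/(-938 - 1098) = 1148/(-2036) = 1148*(-1/2036) = -287/509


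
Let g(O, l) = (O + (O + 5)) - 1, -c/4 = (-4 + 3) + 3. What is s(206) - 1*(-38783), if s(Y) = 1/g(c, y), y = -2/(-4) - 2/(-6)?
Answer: 465395/12 ≈ 38783.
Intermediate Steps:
c = -8 (c = -4*((-4 + 3) + 3) = -4*(-1 + 3) = -4*2 = -8)
y = ⅚ (y = -2*(-¼) - 2*(-⅙) = ½ + ⅓ = ⅚ ≈ 0.83333)
g(O, l) = 4 + 2*O (g(O, l) = (O + (5 + O)) - 1 = (5 + 2*O) - 1 = 4 + 2*O)
s(Y) = -1/12 (s(Y) = 1/(4 + 2*(-8)) = 1/(4 - 16) = 1/(-12) = -1/12)
s(206) - 1*(-38783) = -1/12 - 1*(-38783) = -1/12 + 38783 = 465395/12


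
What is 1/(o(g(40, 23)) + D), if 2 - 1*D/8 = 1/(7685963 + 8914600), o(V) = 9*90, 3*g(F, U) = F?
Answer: 16600563/13712065030 ≈ 0.0012107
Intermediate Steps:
g(F, U) = F/3
o(V) = 810
D = 265609000/16600563 (D = 16 - 8/(7685963 + 8914600) = 16 - 8/16600563 = 265609000/16600563 ≈ 16.000)
1/(o(g(40, 23)) + D) = 1/(810 + 265609000/16600563) = 1/(13712065030/16600563) = 16600563/13712065030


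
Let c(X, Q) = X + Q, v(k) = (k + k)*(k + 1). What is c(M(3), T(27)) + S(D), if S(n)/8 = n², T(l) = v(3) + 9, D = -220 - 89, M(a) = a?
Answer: 763884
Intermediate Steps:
v(k) = 2*k*(1 + k) (v(k) = (2*k)*(1 + k) = 2*k*(1 + k))
D = -309
T(l) = 33 (T(l) = 2*3*(1 + 3) + 9 = 2*3*4 + 9 = 24 + 9 = 33)
c(X, Q) = Q + X
S(n) = 8*n²
c(M(3), T(27)) + S(D) = (33 + 3) + 8*(-309)² = 36 + 8*95481 = 36 + 763848 = 763884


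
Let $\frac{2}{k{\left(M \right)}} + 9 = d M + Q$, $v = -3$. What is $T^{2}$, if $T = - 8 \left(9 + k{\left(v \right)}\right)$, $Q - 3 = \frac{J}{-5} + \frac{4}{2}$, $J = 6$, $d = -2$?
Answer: $8464$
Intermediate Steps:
$Q = \frac{19}{5}$ ($Q = 3 + \left(\frac{6}{-5} + \frac{4}{2}\right) = 3 + \left(6 \left(- \frac{1}{5}\right) + 4 \cdot \frac{1}{2}\right) = 3 + \left(- \frac{6}{5} + 2\right) = 3 + \frac{4}{5} = \frac{19}{5} \approx 3.8$)
$k{\left(M \right)} = \frac{2}{- \frac{26}{5} - 2 M}$ ($k{\left(M \right)} = \frac{2}{-9 - \left(- \frac{19}{5} + 2 M\right)} = \frac{2}{- \frac{26}{5} - 2 M}$)
$T = -92$ ($T = - 8 \left(9 + \frac{5}{-13 - -15}\right) = - 8 \left(9 + \frac{5}{-13 + 15}\right) = - 8 \left(9 + \frac{5}{2}\right) = \left(-8\right) \frac{23}{2} = -92$)
$T^{2} = \left(-92\right)^{2} = 8464$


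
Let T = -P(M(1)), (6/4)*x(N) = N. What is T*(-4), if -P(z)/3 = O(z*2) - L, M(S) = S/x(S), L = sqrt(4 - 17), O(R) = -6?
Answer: 72 + 12*I*sqrt(13) ≈ 72.0 + 43.267*I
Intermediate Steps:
L = I*sqrt(13) (L = sqrt(-13) = I*sqrt(13) ≈ 3.6056*I)
x(N) = 2*N/3
M(S) = 3/2 (M(S) = S/((2*S/3)) = S*(3/(2*S)) = 3/2)
P(z) = 18 + 3*I*sqrt(13) (P(z) = -3*(-6 - I*sqrt(13)) = 18 + 3*I*sqrt(13))
T = -18 - 3*I*sqrt(13) (T = -(18 + 3*I*sqrt(13)) = -18 - 3*I*sqrt(13) ≈ -18.0 - 10.817*I)
T*(-4) = (-18 - 3*I*sqrt(13))*(-4) = 72 + 12*I*sqrt(13)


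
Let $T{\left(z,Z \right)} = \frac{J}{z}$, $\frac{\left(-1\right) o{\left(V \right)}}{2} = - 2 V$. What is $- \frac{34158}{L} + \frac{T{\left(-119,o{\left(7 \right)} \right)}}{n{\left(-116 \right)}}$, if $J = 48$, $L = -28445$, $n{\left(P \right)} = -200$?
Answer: $\frac{20358144}{16924775} \approx 1.2029$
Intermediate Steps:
$o{\left(V \right)} = 4 V$ ($o{\left(V \right)} = - 2 \left(- 2 V\right) = 4 V$)
$T{\left(z,Z \right)} = \frac{48}{z}$
$- \frac{34158}{L} + \frac{T{\left(-119,o{\left(7 \right)} \right)}}{n{\left(-116 \right)}} = - \frac{34158}{-28445} + \frac{48 \frac{1}{-119}}{-200} = \left(-34158\right) \left(- \frac{1}{28445}\right) + 48 \left(- \frac{1}{119}\right) \left(- \frac{1}{200}\right) = \frac{34158}{28445} - - \frac{6}{2975} = \frac{34158}{28445} + \frac{6}{2975} = \frac{20358144}{16924775}$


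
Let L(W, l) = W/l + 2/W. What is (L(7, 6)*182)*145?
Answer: 114985/3 ≈ 38328.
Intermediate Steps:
L(W, l) = 2/W + W/l
(L(7, 6)*182)*145 = ((2/7 + 7/6)*182)*145 = ((61/42)*182)*145 = (793/3)*145 = 114985/3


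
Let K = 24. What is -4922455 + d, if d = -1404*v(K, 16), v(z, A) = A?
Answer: -4944919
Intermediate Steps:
d = -22464 (d = -1404*16 = -22464)
-4922455 + d = -4922455 - 22464 = -4944919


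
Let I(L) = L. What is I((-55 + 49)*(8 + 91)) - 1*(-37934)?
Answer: 37340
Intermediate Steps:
I((-55 + 49)*(8 + 91)) - 1*(-37934) = (-55 + 49)*(8 + 91) - 1*(-37934) = -6*99 + 37934 = -594 + 37934 = 37340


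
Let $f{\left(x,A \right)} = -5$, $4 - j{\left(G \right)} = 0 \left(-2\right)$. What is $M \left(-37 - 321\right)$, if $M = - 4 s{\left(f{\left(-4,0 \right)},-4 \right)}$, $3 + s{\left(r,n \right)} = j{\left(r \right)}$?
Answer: $1432$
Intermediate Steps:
$j{\left(G \right)} = 4$ ($j{\left(G \right)} = 4 - 0 \left(-2\right) = 4 - 0 = 4 + 0 = 4$)
$s{\left(r,n \right)} = 1$ ($s{\left(r,n \right)} = -3 + 4 = 1$)
$M = -4$ ($M = \left(-4\right) 1 = -4$)
$M \left(-37 - 321\right) = - 4 \left(-37 - 321\right) = \left(-4\right) \left(-358\right) = 1432$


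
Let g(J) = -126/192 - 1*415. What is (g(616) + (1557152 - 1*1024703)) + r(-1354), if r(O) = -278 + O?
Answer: 16972843/32 ≈ 5.3040e+5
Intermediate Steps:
g(J) = -13301/32 (g(J) = -126*1/192 - 415 = -21/32 - 415 = -13301/32)
(g(616) + (1557152 - 1*1024703)) + r(-1354) = (-13301/32 + (1557152 - 1*1024703)) + (-278 - 1354) = (-13301/32 + (1557152 - 1024703)) - 1632 = (-13301/32 + 532449) - 1632 = 17025067/32 - 1632 = 16972843/32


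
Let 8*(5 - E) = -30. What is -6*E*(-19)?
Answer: 1995/2 ≈ 997.50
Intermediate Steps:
E = 35/4 (E = 5 - ⅛*(-30) = 5 + 15/4 = 35/4 ≈ 8.7500)
-6*E*(-19) = -6*35/4*(-19) = -105/2*(-19) = 1995/2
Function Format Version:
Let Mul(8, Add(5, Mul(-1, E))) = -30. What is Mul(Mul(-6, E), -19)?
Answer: Rational(1995, 2) ≈ 997.50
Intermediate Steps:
E = Rational(35, 4) (E = Add(5, Mul(Rational(-1, 8), -30)) = Add(5, Rational(15, 4)) = Rational(35, 4) ≈ 8.7500)
Mul(Mul(-6, E), -19) = Mul(Mul(-6, Rational(35, 4)), -19) = Mul(Rational(-105, 2), -19) = Rational(1995, 2)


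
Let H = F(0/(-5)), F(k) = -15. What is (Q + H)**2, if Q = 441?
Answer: 181476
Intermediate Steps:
H = -15
(Q + H)**2 = (441 - 15)**2 = 426**2 = 181476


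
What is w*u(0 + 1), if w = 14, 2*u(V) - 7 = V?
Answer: 56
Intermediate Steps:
u(V) = 7/2 + V/2
w*u(0 + 1) = 14*(7/2 + (0 + 1)/2) = 14*(7/2 + (½)*1) = 14*(7/2 + ½) = 14*4 = 56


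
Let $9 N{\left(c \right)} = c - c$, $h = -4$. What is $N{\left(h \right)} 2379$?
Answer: $0$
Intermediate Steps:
$N{\left(c \right)} = 0$ ($N{\left(c \right)} = \frac{c - c}{9} = \frac{1}{9} \cdot 0 = 0$)
$N{\left(h \right)} 2379 = 0 \cdot 2379 = 0$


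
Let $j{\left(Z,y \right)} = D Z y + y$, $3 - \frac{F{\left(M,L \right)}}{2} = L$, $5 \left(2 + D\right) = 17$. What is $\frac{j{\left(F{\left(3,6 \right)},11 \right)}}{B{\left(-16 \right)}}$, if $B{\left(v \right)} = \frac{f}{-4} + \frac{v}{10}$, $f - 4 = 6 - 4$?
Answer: $\frac{814}{31} \approx 26.258$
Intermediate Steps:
$D = \frac{7}{5}$ ($D = -2 + \frac{1}{5} \cdot 17 = -2 + \frac{17}{5} = \frac{7}{5} \approx 1.4$)
$F{\left(M,L \right)} = 6 - 2 L$
$j{\left(Z,y \right)} = y + \frac{7 Z y}{5}$ ($j{\left(Z,y \right)} = \frac{7 Z}{5} y + y = \frac{7 Z y}{5} + y = y + \frac{7 Z y}{5}$)
$f = 6$ ($f = 4 + \left(6 - 4\right) = 4 + 2 = 6$)
$B{\left(v \right)} = - \frac{3}{2} + \frac{v}{10}$ ($B{\left(v \right)} = \frac{6}{-4} + \frac{v}{10} = 6 \left(- \frac{1}{4}\right) + v \frac{1}{10} = - \frac{3}{2} + \frac{v}{10}$)
$\frac{j{\left(F{\left(3,6 \right)},11 \right)}}{B{\left(-16 \right)}} = \frac{\frac{1}{5} \cdot 11 \left(5 + 7 \left(6 - 12\right)\right)}{- \frac{3}{2} + \frac{1}{10} \left(-16\right)} = \frac{\frac{1}{5} \cdot 11 \left(5 + 7 \left(6 - 12\right)\right)}{- \frac{3}{2} - \frac{8}{5}} = \frac{\frac{1}{5} \cdot 11 \left(5 + 7 \left(-6\right)\right)}{- \frac{31}{10}} = \frac{1}{5} \cdot 11 \left(5 - 42\right) \left(- \frac{10}{31}\right) = \frac{1}{5} \cdot 11 \left(-37\right) \left(- \frac{10}{31}\right) = \left(- \frac{407}{5}\right) \left(- \frac{10}{31}\right) = \frac{814}{31}$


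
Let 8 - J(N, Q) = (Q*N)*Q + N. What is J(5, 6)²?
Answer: 31329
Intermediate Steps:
J(N, Q) = 8 - N - N*Q² (J(N, Q) = 8 - ((Q*N)*Q + N) = 8 - ((N*Q)*Q + N) = 8 - (N*Q² + N) = 8 - (N + N*Q²) = 8 + (-N - N*Q²) = 8 - N - N*Q²)
J(5, 6)² = (8 - 1*5 - 1*5*6²)² = (8 - 5 - 1*5*36)² = (8 - 5 - 180)² = (-177)² = 31329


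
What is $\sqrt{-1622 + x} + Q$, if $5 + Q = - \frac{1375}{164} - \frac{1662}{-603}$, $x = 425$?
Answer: $- \frac{350339}{32964} + 3 i \sqrt{133} \approx -10.628 + 34.598 i$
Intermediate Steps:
$Q = - \frac{350339}{32964}$ ($Q = -5 - \left(- \frac{554}{201} + \frac{1375}{164}\right) = -5 - \frac{185519}{32964} = - \frac{350339}{32964} \approx -10.628$)
$\sqrt{-1622 + x} + Q = \sqrt{-1622 + 425} - \frac{350339}{32964} = \sqrt{-1197} - \frac{350339}{32964} = 3 i \sqrt{133} - \frac{350339}{32964} = - \frac{350339}{32964} + 3 i \sqrt{133}$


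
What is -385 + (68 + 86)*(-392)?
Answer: -60753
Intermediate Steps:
-385 + (68 + 86)*(-392) = -385 + 154*(-392) = -385 - 60368 = -60753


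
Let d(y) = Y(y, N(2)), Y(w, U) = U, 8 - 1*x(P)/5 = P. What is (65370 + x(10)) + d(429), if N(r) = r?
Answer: 65362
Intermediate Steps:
x(P) = 40 - 5*P
d(y) = 2
(65370 + x(10)) + d(429) = (65370 + (40 - 5*10)) + 2 = (65370 + (40 - 50)) + 2 = (65370 - 10) + 2 = 65360 + 2 = 65362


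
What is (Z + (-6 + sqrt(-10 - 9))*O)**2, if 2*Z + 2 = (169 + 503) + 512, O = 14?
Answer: 253325 + 14196*I*sqrt(19) ≈ 2.5333e+5 + 61879.0*I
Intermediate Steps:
Z = 591 (Z = -1 + ((169 + 503) + 512)/2 = -1 + (672 + 512)/2 = -1 + (1/2)*1184 = -1 + 592 = 591)
(Z + (-6 + sqrt(-10 - 9))*O)**2 = (591 + (-6 + sqrt(-10 - 9))*14)**2 = (591 + (-6 + sqrt(-19))*14)**2 = (591 + (-6 + I*sqrt(19))*14)**2 = (591 + (-84 + 14*I*sqrt(19)))**2 = (507 + 14*I*sqrt(19))**2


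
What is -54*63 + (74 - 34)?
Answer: -3362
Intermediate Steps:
-54*63 + (74 - 34) = -3402 + 40 = -3362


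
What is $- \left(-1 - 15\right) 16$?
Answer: $256$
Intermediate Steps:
$- \left(-1 - 15\right) 16 = - \left(-16\right) 16 = \left(-1\right) \left(-256\right) = 256$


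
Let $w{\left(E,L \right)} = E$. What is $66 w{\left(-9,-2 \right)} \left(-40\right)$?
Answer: $23760$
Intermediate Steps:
$66 w{\left(-9,-2 \right)} \left(-40\right) = 66 \left(-9\right) \left(-40\right) = \left(-594\right) \left(-40\right) = 23760$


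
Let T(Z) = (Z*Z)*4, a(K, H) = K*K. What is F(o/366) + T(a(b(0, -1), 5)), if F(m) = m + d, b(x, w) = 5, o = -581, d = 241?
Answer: 1002625/366 ≈ 2739.4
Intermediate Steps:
a(K, H) = K²
T(Z) = 4*Z² (T(Z) = Z²*4 = 4*Z²)
F(m) = 241 + m (F(m) = m + 241 = 241 + m)
F(o/366) + T(a(b(0, -1), 5)) = (241 - 581/366) + 4*(5²)² = (241 - 581*1/366) + 4*25² = (241 - 581/366) + 4*625 = 87625/366 + 2500 = 1002625/366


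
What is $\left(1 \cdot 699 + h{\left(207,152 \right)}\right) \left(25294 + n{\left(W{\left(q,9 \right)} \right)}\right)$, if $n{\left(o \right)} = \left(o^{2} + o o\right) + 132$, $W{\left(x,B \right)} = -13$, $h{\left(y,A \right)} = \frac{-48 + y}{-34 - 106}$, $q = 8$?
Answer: $\frac{629292141}{35} \approx 1.798 \cdot 10^{7}$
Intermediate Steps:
$h{\left(y,A \right)} = \frac{12}{35} - \frac{y}{140}$ ($h{\left(y,A \right)} = \frac{-48 + y}{-140} = \left(-48 + y\right) \left(- \frac{1}{140}\right) = \frac{12}{35} - \frac{y}{140}$)
$n{\left(o \right)} = 132 + 2 o^{2}$ ($n{\left(o \right)} = \left(o^{2} + o^{2}\right) + 132 = 2 o^{2} + 132 = 132 + 2 o^{2}$)
$\left(1 \cdot 699 + h{\left(207,152 \right)}\right) \left(25294 + n{\left(W{\left(q,9 \right)} \right)}\right) = \left(1 \cdot 699 + \left(\frac{12}{35} - \frac{207}{140}\right)\right) \left(25294 + \left(132 + 2 \left(-13\right)^{2}\right)\right) = \left(699 + \left(\frac{12}{35} - \frac{207}{140}\right)\right) \left(25294 + \left(132 + 2 \cdot 169\right)\right) = \left(699 - \frac{159}{140}\right) \left(25294 + \left(132 + 338\right)\right) = \frac{97701 \left(25294 + 470\right)}{140} = \frac{97701}{140} \cdot 25764 = \frac{629292141}{35}$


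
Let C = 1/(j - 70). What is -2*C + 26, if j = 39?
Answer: 808/31 ≈ 26.065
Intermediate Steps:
C = -1/31 (C = 1/(39 - 70) = 1/(-31) = -1/31 ≈ -0.032258)
-2*C + 26 = -2*(-1/31) + 26 = 2/31 + 26 = 808/31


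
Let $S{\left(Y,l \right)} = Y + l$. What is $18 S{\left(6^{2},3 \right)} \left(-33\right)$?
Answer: $-23166$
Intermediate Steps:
$18 S{\left(6^{2},3 \right)} \left(-33\right) = 18 \left(6^{2} + 3\right) \left(-33\right) = 18 \left(36 + 3\right) \left(-33\right) = 18 \cdot 39 \left(-33\right) = 702 \left(-33\right) = -23166$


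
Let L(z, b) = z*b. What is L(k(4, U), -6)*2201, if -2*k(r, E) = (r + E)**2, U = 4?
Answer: 422592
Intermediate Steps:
k(r, E) = -(E + r)**2/2 (k(r, E) = -(r + E)**2/2 = -(E + r)**2/2)
L(z, b) = b*z
L(k(4, U), -6)*2201 = -(-3)*(4 + 4)**2*2201 = -(-3)*8**2*2201 = -(-3)*64*2201 = -6*(-32)*2201 = 192*2201 = 422592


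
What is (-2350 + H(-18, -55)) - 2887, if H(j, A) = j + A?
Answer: -5310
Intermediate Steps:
H(j, A) = A + j
(-2350 + H(-18, -55)) - 2887 = (-2350 + (-55 - 18)) - 2887 = (-2350 - 73) - 2887 = -2423 - 2887 = -5310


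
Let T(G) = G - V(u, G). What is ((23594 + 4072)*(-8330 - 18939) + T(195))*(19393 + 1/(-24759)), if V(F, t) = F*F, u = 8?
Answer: -362237664832743578/24759 ≈ -1.4631e+13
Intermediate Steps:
V(F, t) = F**2
T(G) = -64 + G (T(G) = G - 1*8**2 = G - 1*64 = G - 64 = -64 + G)
((23594 + 4072)*(-8330 - 18939) + T(195))*(19393 + 1/(-24759)) = ((23594 + 4072)*(-8330 - 18939) + (-64 + 195))*(19393 + 1/(-24759)) = (27666*(-27269) + 131)*(19393 - 1/24759) = (-754424154 + 131)*(480151286/24759) = -754424023*480151286/24759 = -362237664832743578/24759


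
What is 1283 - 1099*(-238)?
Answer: 262845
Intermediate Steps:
1283 - 1099*(-238) = 1283 + 261562 = 262845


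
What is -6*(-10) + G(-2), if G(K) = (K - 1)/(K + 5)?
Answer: 59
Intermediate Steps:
G(K) = (-1 + K)/(5 + K)
-6*(-10) + G(-2) = -6*(-10) + (-1 - 2)/(5 - 2) = 60 - 3/3 = 60 + (⅓)*(-3) = 60 - 1 = 59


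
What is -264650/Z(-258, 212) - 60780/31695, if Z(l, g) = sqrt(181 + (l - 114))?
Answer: -4052/2113 + 264650*I*sqrt(191)/191 ≈ -1.9177 + 19149.0*I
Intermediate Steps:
Z(l, g) = sqrt(67 + l) (Z(l, g) = sqrt(181 + (-114 + l)) = sqrt(67 + l))
-264650/Z(-258, 212) - 60780/31695 = -264650/sqrt(67 - 258) - 60780/31695 = -264650*(-I*sqrt(191)/191) - 60780*1/31695 = -264650*(-I*sqrt(191)/191) - 4052/2113 = -(-264650)*I*sqrt(191)/191 - 4052/2113 = 264650*I*sqrt(191)/191 - 4052/2113 = -4052/2113 + 264650*I*sqrt(191)/191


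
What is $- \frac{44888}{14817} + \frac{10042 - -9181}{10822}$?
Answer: $- \frac{200950745}{160349574} \approx -1.2532$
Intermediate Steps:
$- \frac{44888}{14817} + \frac{10042 - -9181}{10822} = \left(-44888\right) \frac{1}{14817} + \left(10042 + 9181\right) \frac{1}{10822} = - \frac{44888}{14817} + 19223 \cdot \frac{1}{10822} = - \frac{44888}{14817} + \frac{19223}{10822} = - \frac{200950745}{160349574}$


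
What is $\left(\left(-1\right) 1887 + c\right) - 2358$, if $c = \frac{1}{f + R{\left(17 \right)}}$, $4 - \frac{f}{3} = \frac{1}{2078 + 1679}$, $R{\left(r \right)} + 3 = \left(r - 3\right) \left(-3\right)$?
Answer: $- \frac{526315837}{123984} \approx -4245.0$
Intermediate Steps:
$R{\left(r \right)} = 6 - 3 r$ ($R{\left(r \right)} = -3 + \left(r - 3\right) \left(-3\right) = -3 + \left(-3 + r\right) \left(-3\right) = -3 - \left(-9 + 3 r\right) = 6 - 3 r$)
$f = \frac{45081}{3757}$ ($f = 12 - \frac{3}{2078 + 1679} = 12 - \frac{3}{3757} = \frac{45081}{3757} \approx 11.999$)
$c = - \frac{3757}{123984}$ ($c = \frac{1}{\frac{45081}{3757} + \left(6 - 51\right)} = \frac{1}{\frac{45081}{3757} - 45} = \frac{1}{- \frac{123984}{3757}} = - \frac{3757}{123984} \approx -0.030302$)
$\left(\left(-1\right) 1887 + c\right) - 2358 = \left(\left(-1\right) 1887 - \frac{3757}{123984}\right) - 2358 = \left(-1887 - \frac{3757}{123984}\right) - 2358 = - \frac{233961565}{123984} - 2358 = - \frac{526315837}{123984}$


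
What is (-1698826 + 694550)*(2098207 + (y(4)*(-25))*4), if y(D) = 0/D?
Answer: -2107178933132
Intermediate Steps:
y(D) = 0
(-1698826 + 694550)*(2098207 + (y(4)*(-25))*4) = (-1698826 + 694550)*(2098207 + (0*(-25))*4) = -1004276*(2098207 + 0*4) = -1004276*(2098207 + 0) = -1004276*2098207 = -2107178933132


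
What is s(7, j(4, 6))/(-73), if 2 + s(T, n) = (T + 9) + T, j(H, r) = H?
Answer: -21/73 ≈ -0.28767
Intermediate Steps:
s(T, n) = 7 + 2*T (s(T, n) = -2 + ((T + 9) + T) = -2 + ((9 + T) + T) = -2 + (9 + 2*T) = 7 + 2*T)
s(7, j(4, 6))/(-73) = (7 + 2*7)/(-73) = -(7 + 14)/73 = -1/73*21 = -21/73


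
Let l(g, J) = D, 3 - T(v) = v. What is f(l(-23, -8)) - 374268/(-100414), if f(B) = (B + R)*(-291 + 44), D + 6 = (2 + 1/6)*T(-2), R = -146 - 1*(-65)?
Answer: 5668438757/301242 ≈ 18817.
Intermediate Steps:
R = -81 (R = -146 + 65 = -81)
T(v) = 3 - v
D = 29/6 (D = -6 + (2 + 1/6)*(3 - 1*(-2)) = -6 + (2 + ⅙)*(3 + 2) = -6 + (13/6)*5 = -6 + 65/6 = 29/6 ≈ 4.8333)
l(g, J) = 29/6
f(B) = 20007 - 247*B (f(B) = (B - 81)*(-291 + 44) = (-81 + B)*(-247) = 20007 - 247*B)
f(l(-23, -8)) - 374268/(-100414) = (20007 - 247*29/6) - 374268/(-100414) = (20007 - 7163/6) - 374268*(-1)/100414 = 112879/6 - 1*(-187134/50207) = 112879/6 + 187134/50207 = 5668438757/301242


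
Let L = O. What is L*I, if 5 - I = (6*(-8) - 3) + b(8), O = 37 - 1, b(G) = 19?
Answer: 1332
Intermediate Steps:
O = 36
L = 36
I = 37 (I = 5 - ((6*(-8) - 3) + 19) = 5 - ((-48 - 3) + 19) = 5 - (-51 + 19) = 5 - 1*(-32) = 5 + 32 = 37)
L*I = 36*37 = 1332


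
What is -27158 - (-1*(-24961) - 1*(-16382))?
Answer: -68501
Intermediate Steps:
-27158 - (-1*(-24961) - 1*(-16382)) = -27158 - (24961 + 16382) = -27158 - 1*41343 = -27158 - 41343 = -68501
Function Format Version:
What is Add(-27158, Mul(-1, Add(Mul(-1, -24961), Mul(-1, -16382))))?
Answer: -68501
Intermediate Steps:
Add(-27158, Mul(-1, Add(Mul(-1, -24961), Mul(-1, -16382)))) = Add(-27158, Mul(-1, Add(24961, 16382))) = Add(-27158, Mul(-1, 41343)) = Add(-27158, -41343) = -68501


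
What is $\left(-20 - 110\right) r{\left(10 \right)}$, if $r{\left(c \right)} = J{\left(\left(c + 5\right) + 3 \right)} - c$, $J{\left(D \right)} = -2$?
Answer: $1560$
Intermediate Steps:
$r{\left(c \right)} = -2 - c$
$\left(-20 - 110\right) r{\left(10 \right)} = \left(-20 - 110\right) \left(-2 - 10\right) = - 130 \left(-2 - 10\right) = \left(-130\right) \left(-12\right) = 1560$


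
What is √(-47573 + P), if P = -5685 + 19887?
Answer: I*√33371 ≈ 182.68*I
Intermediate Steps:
P = 14202
√(-47573 + P) = √(-47573 + 14202) = √(-33371) = I*√33371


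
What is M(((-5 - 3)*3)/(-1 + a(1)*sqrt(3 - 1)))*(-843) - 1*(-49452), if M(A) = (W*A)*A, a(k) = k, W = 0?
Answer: 49452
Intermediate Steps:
M(A) = 0 (M(A) = (0*A)*A = 0*A = 0)
M(((-5 - 3)*3)/(-1 + a(1)*sqrt(3 - 1)))*(-843) - 1*(-49452) = 0*(-843) - 1*(-49452) = 0 + 49452 = 49452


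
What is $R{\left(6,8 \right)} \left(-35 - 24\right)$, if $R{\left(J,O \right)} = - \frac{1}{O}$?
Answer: $\frac{59}{8} \approx 7.375$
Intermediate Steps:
$R{\left(6,8 \right)} \left(-35 - 24\right) = - \frac{1}{8} \left(-35 - 24\right) = \left(-1\right) \frac{1}{8} \left(-59\right) = \left(- \frac{1}{8}\right) \left(-59\right) = \frac{59}{8}$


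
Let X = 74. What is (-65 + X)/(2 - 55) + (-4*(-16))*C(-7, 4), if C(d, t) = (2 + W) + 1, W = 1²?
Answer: 13559/53 ≈ 255.83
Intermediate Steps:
W = 1
C(d, t) = 4 (C(d, t) = (2 + 1) + 1 = 3 + 1 = 4)
(-65 + X)/(2 - 55) + (-4*(-16))*C(-7, 4) = (-65 + 74)/(2 - 55) - 4*(-16)*4 = 9/(-53) + 64*4 = 9*(-1/53) + 256 = -9/53 + 256 = 13559/53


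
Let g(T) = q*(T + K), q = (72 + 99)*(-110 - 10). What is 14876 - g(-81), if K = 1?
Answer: -1626724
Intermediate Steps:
q = -20520 (q = 171*(-120) = -20520)
g(T) = -20520 - 20520*T (g(T) = -20520*(T + 1) = -20520*(1 + T) = -20520 - 20520*T)
14876 - g(-81) = 14876 - (-20520 - 20520*(-81)) = 14876 - (-20520 + 1662120) = 14876 - 1*1641600 = 14876 - 1641600 = -1626724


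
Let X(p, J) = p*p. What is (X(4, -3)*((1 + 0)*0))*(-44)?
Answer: 0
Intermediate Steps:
X(p, J) = p²
(X(4, -3)*((1 + 0)*0))*(-44) = (4²*((1 + 0)*0))*(-44) = (16*(1*0))*(-44) = (16*0)*(-44) = 0*(-44) = 0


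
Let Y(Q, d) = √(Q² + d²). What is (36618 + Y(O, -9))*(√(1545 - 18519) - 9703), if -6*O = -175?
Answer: -(9703 - 3*I*√1886)*(219708 + √33541)/6 ≈ -3.556e+8 + 4.7747e+6*I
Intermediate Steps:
O = 175/6 (O = -⅙*(-175) = 175/6 ≈ 29.167)
(36618 + Y(O, -9))*(√(1545 - 18519) - 9703) = (36618 + √((175/6)² + (-9)²))*(√(1545 - 18519) - 9703) = (36618 + √(30625/36 + 81))*(√(-16974) - 9703) = (36618 + √(33541/36))*(3*I*√1886 - 9703) = (36618 + √33541/6)*(-9703 + 3*I*√1886) = (-9703 + 3*I*√1886)*(36618 + √33541/6)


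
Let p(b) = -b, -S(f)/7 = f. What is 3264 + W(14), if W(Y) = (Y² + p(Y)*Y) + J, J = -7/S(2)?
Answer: 6529/2 ≈ 3264.5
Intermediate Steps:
S(f) = -7*f
J = ½ (J = -7/((-7*2)) = -7/(-14) = -7*(-1/14) = ½ ≈ 0.50000)
W(Y) = ½ (W(Y) = (Y² + (-Y)*Y) + ½ = (Y² - Y²) + ½ = 0 + ½ = ½)
3264 + W(14) = 3264 + ½ = 6529/2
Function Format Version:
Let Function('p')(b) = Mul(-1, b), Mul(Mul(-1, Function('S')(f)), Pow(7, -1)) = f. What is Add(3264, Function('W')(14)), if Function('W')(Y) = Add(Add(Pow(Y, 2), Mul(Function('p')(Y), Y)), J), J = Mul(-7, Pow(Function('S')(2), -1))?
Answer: Rational(6529, 2) ≈ 3264.5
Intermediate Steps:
Function('S')(f) = Mul(-7, f)
J = Rational(1, 2) (J = Mul(-7, Pow(Mul(-7, 2), -1)) = Mul(-7, Pow(-14, -1)) = Mul(-7, Rational(-1, 14)) = Rational(1, 2) ≈ 0.50000)
Function('W')(Y) = Rational(1, 2) (Function('W')(Y) = Add(Add(Pow(Y, 2), Mul(Mul(-1, Y), Y)), Rational(1, 2)) = Add(Add(Pow(Y, 2), Mul(-1, Pow(Y, 2))), Rational(1, 2)) = Add(0, Rational(1, 2)) = Rational(1, 2))
Add(3264, Function('W')(14)) = Add(3264, Rational(1, 2)) = Rational(6529, 2)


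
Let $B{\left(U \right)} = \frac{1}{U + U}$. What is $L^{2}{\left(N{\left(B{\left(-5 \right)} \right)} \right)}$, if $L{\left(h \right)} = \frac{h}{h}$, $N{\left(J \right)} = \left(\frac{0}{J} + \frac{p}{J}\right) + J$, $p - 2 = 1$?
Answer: $1$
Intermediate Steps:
$p = 3$ ($p = 2 + 1 = 3$)
$B{\left(U \right)} = \frac{1}{2 U}$
$N{\left(J \right)} = J + \frac{3}{J}$ ($N{\left(J \right)} = \left(\frac{0}{J} + \frac{3}{J}\right) + J = \left(0 + \frac{3}{J}\right) + J = \frac{3}{J} + J = J + \frac{3}{J}$)
$L{\left(h \right)} = 1$
$L^{2}{\left(N{\left(B{\left(-5 \right)} \right)} \right)} = 1^{2} = 1$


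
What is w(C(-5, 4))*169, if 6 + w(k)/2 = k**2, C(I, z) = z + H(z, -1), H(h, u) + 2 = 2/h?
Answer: 169/2 ≈ 84.500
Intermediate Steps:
H(h, u) = -2 + 2/h
C(I, z) = -2 + z + 2/z (C(I, z) = z + (-2 + 2/z) = -2 + z + 2/z)
w(k) = -12 + 2*k**2
w(C(-5, 4))*169 = (-12 + 2*(-2 + 4 + 2/4)**2)*169 = (-12 + 2*(-2 + 4 + 2*(1/4))**2)*169 = (-12 + 2*(-2 + 4 + 1/2)**2)*169 = (-12 + 2*(5/2)**2)*169 = (-12 + 2*(25/4))*169 = (-12 + 25/2)*169 = (1/2)*169 = 169/2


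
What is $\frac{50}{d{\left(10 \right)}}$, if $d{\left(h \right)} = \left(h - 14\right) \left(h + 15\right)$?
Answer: $- \frac{1}{2} \approx -0.5$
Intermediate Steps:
$d{\left(h \right)} = \left(-14 + h\right) \left(15 + h\right)$
$\frac{50}{d{\left(10 \right)}} = \frac{50}{-210 + 10 + 10^{2}} = \frac{50}{-210 + 10 + 100} = \frac{50}{-100} = 50 \left(- \frac{1}{100}\right) = - \frac{1}{2}$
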